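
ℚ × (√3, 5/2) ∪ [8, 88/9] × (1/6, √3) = (ℚ × (√3, 5/2)) ∪ ([8, 88/9] × (1/6, √3))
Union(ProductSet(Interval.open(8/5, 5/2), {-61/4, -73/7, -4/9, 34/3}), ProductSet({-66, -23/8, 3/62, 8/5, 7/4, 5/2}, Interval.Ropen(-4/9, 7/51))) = Union(ProductSet({-66, -23/8, 3/62, 8/5, 7/4, 5/2}, Interval.Ropen(-4/9, 7/51)), ProductSet(Interval.open(8/5, 5/2), {-61/4, -73/7, -4/9, 34/3}))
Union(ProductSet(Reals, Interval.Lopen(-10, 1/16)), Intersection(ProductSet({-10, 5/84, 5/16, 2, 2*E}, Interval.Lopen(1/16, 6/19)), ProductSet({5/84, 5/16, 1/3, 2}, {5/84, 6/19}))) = Union(ProductSet({5/84, 5/16, 2}, {6/19}), ProductSet(Reals, Interval.Lopen(-10, 1/16)))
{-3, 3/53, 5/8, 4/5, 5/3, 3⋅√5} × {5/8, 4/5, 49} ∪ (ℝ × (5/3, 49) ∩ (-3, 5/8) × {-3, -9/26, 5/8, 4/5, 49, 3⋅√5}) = ((-3, 5/8) × {3⋅√5}) ∪ ({-3, 3/53, 5/8, 4/5, 5/3, 3⋅√5} × {5/8, 4/5, 49})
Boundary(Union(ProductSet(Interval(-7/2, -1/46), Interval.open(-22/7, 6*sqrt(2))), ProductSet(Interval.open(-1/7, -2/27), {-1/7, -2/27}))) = Union(ProductSet({-7/2, -1/46}, Interval(-22/7, 6*sqrt(2))), ProductSet(Interval(-7/2, -1/46), {-22/7, 6*sqrt(2)}))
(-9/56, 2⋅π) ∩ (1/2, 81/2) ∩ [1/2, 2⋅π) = (1/2, 2⋅π)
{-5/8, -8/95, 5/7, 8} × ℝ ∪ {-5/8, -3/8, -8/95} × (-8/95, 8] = ({-5/8, -8/95, 5/7, 8} × ℝ) ∪ ({-5/8, -3/8, -8/95} × (-8/95, 8])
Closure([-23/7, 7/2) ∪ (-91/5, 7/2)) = [-91/5, 7/2]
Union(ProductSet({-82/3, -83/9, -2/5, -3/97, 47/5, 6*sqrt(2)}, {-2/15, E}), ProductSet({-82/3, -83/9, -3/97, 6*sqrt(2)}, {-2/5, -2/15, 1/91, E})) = Union(ProductSet({-82/3, -83/9, -3/97, 6*sqrt(2)}, {-2/5, -2/15, 1/91, E}), ProductSet({-82/3, -83/9, -2/5, -3/97, 47/5, 6*sqrt(2)}, {-2/15, E}))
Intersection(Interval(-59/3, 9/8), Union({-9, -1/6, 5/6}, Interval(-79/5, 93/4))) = Interval(-79/5, 9/8)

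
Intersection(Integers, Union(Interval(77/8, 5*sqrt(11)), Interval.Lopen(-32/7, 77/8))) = Range(-4, 17, 1)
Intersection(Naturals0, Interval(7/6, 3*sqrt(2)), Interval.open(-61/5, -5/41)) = EmptySet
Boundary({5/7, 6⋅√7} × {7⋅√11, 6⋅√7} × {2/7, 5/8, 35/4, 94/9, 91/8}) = {5/7, 6⋅√7} × {7⋅√11, 6⋅√7} × {2/7, 5/8, 35/4, 94/9, 91/8}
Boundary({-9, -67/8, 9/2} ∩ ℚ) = {-9, -67/8, 9/2}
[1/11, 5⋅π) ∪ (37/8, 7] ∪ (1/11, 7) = [1/11, 5⋅π)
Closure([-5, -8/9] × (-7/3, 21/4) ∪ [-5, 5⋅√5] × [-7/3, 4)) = ([-5, -8/9] × [-7/3, 21/4]) ∪ ({-5, 5⋅√5} × [-7/3, 4]) ∪ ([-5, 5⋅√5] × [-7/3, 4)) ∪ (({-5} ∪ [-8/9, 5⋅√5]) × {-7/3, 4})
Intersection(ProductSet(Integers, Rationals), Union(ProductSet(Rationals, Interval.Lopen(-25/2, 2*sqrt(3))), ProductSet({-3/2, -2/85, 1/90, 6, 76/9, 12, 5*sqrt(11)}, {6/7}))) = ProductSet(Integers, Intersection(Interval.Lopen(-25/2, 2*sqrt(3)), Rationals))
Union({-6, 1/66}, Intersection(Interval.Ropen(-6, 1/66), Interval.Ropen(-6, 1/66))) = Interval(-6, 1/66)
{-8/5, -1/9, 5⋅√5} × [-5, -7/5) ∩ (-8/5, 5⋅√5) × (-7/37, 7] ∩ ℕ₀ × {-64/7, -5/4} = ∅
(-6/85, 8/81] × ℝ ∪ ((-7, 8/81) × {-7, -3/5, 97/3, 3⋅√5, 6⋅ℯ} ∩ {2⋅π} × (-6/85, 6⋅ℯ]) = (-6/85, 8/81] × ℝ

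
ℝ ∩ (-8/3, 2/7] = (-8/3, 2/7]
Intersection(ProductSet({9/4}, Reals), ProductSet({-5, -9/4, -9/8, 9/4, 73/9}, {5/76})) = ProductSet({9/4}, {5/76})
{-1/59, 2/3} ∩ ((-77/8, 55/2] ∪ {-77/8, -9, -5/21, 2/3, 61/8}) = {-1/59, 2/3}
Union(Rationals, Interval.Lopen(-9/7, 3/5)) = Union(Interval(-9/7, 3/5), Rationals)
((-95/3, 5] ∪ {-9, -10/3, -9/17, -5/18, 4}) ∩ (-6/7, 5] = (-6/7, 5]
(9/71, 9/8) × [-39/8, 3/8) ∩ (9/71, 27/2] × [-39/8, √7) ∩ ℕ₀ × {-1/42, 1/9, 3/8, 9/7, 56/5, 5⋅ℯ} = {1} × {-1/42, 1/9}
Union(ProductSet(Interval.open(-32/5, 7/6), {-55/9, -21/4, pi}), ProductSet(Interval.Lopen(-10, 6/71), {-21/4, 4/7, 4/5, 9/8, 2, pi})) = Union(ProductSet(Interval.Lopen(-10, 6/71), {-21/4, 4/7, 4/5, 9/8, 2, pi}), ProductSet(Interval.open(-32/5, 7/6), {-55/9, -21/4, pi}))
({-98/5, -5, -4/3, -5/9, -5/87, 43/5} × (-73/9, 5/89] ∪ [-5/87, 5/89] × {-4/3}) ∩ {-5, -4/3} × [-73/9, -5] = {-5, -4/3} × (-73/9, -5]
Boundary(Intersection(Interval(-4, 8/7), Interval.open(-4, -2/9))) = {-4, -2/9}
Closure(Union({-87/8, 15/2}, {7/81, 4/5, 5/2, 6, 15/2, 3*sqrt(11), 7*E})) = {-87/8, 7/81, 4/5, 5/2, 6, 15/2, 3*sqrt(11), 7*E}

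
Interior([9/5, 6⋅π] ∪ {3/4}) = (9/5, 6⋅π)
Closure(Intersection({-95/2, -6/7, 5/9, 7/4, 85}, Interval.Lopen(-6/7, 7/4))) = {5/9, 7/4}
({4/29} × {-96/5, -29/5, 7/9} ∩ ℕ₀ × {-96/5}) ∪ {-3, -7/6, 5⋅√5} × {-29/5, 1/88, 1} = {-3, -7/6, 5⋅√5} × {-29/5, 1/88, 1}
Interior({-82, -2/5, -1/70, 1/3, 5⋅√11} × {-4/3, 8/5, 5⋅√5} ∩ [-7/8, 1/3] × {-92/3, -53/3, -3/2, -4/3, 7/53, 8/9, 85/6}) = ∅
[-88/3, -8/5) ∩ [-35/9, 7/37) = [-35/9, -8/5)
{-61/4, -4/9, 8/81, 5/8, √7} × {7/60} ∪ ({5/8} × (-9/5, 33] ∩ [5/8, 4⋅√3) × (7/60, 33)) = ({5/8} × (7/60, 33)) ∪ ({-61/4, -4/9, 8/81, 5/8, √7} × {7/60})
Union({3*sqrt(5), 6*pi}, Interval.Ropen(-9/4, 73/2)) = Interval.Ropen(-9/4, 73/2)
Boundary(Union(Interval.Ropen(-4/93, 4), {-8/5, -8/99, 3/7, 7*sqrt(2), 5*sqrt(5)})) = {-8/5, -8/99, -4/93, 4, 7*sqrt(2), 5*sqrt(5)}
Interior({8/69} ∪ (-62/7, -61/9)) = (-62/7, -61/9)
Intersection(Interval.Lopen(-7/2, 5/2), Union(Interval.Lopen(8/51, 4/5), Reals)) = Interval.Lopen(-7/2, 5/2)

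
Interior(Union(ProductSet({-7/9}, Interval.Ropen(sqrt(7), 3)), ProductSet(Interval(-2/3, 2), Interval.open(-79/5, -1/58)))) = ProductSet(Interval.open(-2/3, 2), Interval.open(-79/5, -1/58))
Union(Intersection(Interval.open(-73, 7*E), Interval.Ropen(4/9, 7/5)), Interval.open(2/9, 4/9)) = Interval.open(2/9, 7/5)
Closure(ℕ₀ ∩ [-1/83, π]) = {0, 1, 2, 3}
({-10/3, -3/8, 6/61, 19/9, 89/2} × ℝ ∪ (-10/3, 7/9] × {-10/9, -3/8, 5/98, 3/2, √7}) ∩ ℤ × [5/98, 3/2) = {-3, -2, -1, 0} × {5/98}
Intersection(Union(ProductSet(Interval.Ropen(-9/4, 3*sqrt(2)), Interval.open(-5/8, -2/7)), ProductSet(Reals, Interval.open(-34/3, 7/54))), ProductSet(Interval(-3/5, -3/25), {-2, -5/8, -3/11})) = ProductSet(Interval(-3/5, -3/25), {-2, -5/8, -3/11})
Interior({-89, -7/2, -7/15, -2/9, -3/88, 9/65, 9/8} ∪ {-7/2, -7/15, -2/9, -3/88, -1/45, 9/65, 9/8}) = ∅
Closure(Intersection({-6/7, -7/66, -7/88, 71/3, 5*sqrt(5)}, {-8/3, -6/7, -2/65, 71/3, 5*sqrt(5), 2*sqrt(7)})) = {-6/7, 71/3, 5*sqrt(5)}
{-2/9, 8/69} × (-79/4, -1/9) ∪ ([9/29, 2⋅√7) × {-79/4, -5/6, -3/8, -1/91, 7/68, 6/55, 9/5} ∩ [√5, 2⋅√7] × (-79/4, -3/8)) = ({-2/9, 8/69} × (-79/4, -1/9)) ∪ ([√5, 2⋅√7) × {-5/6})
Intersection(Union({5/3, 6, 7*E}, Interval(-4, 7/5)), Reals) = Union({5/3, 6, 7*E}, Interval(-4, 7/5))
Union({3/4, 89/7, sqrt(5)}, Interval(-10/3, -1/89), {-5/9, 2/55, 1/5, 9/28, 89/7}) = Union({2/55, 1/5, 9/28, 3/4, 89/7, sqrt(5)}, Interval(-10/3, -1/89))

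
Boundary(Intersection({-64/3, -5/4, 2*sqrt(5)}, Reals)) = {-64/3, -5/4, 2*sqrt(5)}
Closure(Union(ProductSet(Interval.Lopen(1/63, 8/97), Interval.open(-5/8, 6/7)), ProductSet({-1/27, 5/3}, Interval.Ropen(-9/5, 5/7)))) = Union(ProductSet({-1/27, 5/3}, Interval(-9/5, 5/7)), ProductSet({1/63, 8/97}, Interval(-5/8, 6/7)), ProductSet(Interval(1/63, 8/97), {-5/8, 6/7}), ProductSet(Interval.Lopen(1/63, 8/97), Interval.open(-5/8, 6/7)))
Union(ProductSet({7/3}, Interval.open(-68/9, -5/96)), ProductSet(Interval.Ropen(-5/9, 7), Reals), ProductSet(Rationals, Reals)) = ProductSet(Union(Interval(-5/9, 7), Rationals), Reals)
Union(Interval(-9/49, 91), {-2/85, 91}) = Interval(-9/49, 91)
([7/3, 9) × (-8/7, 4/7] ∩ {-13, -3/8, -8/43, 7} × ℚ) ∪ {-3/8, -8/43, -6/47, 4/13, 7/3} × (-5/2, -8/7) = ({7} × (ℚ ∩ (-8/7, 4/7])) ∪ ({-3/8, -8/43, -6/47, 4/13, 7/3} × (-5/2, -8/7))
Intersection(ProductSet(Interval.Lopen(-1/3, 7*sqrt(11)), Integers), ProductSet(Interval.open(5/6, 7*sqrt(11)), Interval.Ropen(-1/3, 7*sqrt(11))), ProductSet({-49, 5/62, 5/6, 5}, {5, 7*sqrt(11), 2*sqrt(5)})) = ProductSet({5}, {5})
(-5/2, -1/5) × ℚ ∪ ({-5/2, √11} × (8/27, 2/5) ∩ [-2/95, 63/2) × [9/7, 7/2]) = (-5/2, -1/5) × ℚ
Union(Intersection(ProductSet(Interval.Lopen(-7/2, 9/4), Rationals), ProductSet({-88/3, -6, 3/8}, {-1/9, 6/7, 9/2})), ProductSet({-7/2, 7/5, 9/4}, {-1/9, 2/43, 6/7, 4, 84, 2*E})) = Union(ProductSet({3/8}, {-1/9, 6/7, 9/2}), ProductSet({-7/2, 7/5, 9/4}, {-1/9, 2/43, 6/7, 4, 84, 2*E}))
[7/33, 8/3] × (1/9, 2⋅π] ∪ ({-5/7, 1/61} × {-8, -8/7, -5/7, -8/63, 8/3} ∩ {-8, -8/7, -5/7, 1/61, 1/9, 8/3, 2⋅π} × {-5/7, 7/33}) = ({-5/7, 1/61} × {-5/7}) ∪ ([7/33, 8/3] × (1/9, 2⋅π])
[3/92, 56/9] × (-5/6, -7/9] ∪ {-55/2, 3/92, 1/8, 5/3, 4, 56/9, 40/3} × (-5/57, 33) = ([3/92, 56/9] × (-5/6, -7/9]) ∪ ({-55/2, 3/92, 1/8, 5/3, 4, 56/9, 40/3} × (-5/57, 33))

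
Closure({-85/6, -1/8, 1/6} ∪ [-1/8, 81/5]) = {-85/6} ∪ [-1/8, 81/5]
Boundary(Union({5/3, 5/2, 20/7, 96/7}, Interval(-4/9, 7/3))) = {-4/9, 7/3, 5/2, 20/7, 96/7}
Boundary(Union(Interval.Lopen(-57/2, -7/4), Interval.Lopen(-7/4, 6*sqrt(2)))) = {-57/2, 6*sqrt(2)}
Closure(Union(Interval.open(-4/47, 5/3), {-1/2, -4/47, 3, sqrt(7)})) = Union({-1/2, 3, sqrt(7)}, Interval(-4/47, 5/3))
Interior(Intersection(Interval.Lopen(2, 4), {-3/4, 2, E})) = EmptySet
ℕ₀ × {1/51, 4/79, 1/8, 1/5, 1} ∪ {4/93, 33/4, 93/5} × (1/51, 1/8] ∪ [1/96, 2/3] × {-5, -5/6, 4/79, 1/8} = (ℕ₀ × {1/51, 4/79, 1/8, 1/5, 1}) ∪ ({4/93, 33/4, 93/5} × (1/51, 1/8]) ∪ ([1/96, 2/3] × {-5, -5/6, 4/79, 1/8})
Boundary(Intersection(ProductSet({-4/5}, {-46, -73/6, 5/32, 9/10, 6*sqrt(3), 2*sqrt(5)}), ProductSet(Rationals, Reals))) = ProductSet({-4/5}, {-46, -73/6, 5/32, 9/10, 6*sqrt(3), 2*sqrt(5)})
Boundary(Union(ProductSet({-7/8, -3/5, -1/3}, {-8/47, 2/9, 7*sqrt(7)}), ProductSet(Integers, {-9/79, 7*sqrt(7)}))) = Union(ProductSet({-7/8, -3/5, -1/3}, {-8/47, 2/9, 7*sqrt(7)}), ProductSet(Integers, {-9/79, 7*sqrt(7)}))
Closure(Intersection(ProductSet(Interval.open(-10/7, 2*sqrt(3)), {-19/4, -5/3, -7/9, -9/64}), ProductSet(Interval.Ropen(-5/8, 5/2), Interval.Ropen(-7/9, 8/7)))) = ProductSet(Interval(-5/8, 5/2), {-7/9, -9/64})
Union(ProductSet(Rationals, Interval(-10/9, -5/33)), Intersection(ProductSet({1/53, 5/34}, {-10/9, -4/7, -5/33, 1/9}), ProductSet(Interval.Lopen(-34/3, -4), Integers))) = ProductSet(Rationals, Interval(-10/9, -5/33))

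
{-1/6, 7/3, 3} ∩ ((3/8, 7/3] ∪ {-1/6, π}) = {-1/6, 7/3}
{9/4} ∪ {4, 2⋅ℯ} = {9/4, 4, 2⋅ℯ}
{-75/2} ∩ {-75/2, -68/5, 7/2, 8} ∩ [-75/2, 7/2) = {-75/2}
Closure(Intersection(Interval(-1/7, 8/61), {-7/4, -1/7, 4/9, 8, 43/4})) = {-1/7}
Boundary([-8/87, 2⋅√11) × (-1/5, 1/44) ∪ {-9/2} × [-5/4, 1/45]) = ({-9/2} × [-5/4, 1/45]) ∪ ({-8/87, 2⋅√11} × [-1/5, 1/44]) ∪ ([-8/87, 2⋅√11] × {-1/5, 1/44})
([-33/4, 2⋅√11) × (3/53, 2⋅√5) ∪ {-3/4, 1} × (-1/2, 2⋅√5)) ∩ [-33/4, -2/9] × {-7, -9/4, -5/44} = {-3/4} × {-5/44}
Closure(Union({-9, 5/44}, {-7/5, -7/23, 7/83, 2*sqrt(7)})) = {-9, -7/5, -7/23, 7/83, 5/44, 2*sqrt(7)}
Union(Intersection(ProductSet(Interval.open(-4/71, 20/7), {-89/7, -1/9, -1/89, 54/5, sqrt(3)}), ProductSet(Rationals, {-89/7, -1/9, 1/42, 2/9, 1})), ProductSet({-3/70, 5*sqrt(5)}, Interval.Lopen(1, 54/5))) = Union(ProductSet({-3/70, 5*sqrt(5)}, Interval.Lopen(1, 54/5)), ProductSet(Intersection(Interval.open(-4/71, 20/7), Rationals), {-89/7, -1/9}))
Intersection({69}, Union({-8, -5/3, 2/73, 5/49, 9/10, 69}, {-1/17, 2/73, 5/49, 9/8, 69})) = {69}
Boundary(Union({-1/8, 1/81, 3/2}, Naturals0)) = Union({-1/8, 1/81, 3/2}, Naturals0)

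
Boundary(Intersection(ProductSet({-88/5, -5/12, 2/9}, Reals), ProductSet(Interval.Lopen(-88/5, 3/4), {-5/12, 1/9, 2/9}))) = ProductSet({-5/12, 2/9}, {-5/12, 1/9, 2/9})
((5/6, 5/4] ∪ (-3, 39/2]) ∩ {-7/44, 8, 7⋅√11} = {-7/44, 8}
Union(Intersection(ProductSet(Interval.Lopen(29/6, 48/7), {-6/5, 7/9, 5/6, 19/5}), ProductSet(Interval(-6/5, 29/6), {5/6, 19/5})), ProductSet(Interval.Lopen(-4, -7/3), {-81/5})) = ProductSet(Interval.Lopen(-4, -7/3), {-81/5})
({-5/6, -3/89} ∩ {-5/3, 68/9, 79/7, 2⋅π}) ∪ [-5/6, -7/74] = [-5/6, -7/74]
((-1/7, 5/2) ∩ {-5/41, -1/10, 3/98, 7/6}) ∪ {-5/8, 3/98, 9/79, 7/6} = {-5/8, -5/41, -1/10, 3/98, 9/79, 7/6}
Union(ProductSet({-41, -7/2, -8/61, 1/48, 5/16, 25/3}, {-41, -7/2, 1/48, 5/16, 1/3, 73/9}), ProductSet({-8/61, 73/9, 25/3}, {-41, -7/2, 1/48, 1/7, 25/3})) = Union(ProductSet({-8/61, 73/9, 25/3}, {-41, -7/2, 1/48, 1/7, 25/3}), ProductSet({-41, -7/2, -8/61, 1/48, 5/16, 25/3}, {-41, -7/2, 1/48, 5/16, 1/3, 73/9}))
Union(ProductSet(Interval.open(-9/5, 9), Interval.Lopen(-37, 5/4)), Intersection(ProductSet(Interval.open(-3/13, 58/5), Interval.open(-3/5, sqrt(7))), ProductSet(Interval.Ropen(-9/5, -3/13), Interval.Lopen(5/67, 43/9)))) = ProductSet(Interval.open(-9/5, 9), Interval.Lopen(-37, 5/4))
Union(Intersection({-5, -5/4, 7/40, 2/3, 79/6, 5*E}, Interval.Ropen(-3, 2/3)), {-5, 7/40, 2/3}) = {-5, -5/4, 7/40, 2/3}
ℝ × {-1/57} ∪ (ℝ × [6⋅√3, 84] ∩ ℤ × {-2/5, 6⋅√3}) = (ℝ × {-1/57}) ∪ (ℤ × {6⋅√3})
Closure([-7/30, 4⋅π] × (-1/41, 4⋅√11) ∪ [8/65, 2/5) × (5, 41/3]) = ([8/65, 2/5] × {41/3}) ∪ ([8/65, 2/5) × (5, 41/3]) ∪ ({8/65, 2/5} × [4⋅√11, 41/3]) ∪ ({-7/30, 4⋅π} × [-1/41, 4⋅√11]) ∪ ([-7/30, 4⋅π] × [-1/41, 4⋅√11)) ∪ (([-7/30, 8/65] ∪ [2/5, 4⋅π]) × {-1/41, 4⋅√11})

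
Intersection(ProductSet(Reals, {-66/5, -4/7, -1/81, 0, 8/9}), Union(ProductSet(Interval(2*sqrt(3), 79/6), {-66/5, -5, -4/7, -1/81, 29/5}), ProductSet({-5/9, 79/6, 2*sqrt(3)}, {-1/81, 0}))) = Union(ProductSet({-5/9, 79/6, 2*sqrt(3)}, {-1/81, 0}), ProductSet(Interval(2*sqrt(3), 79/6), {-66/5, -4/7, -1/81}))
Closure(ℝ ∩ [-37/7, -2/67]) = [-37/7, -2/67]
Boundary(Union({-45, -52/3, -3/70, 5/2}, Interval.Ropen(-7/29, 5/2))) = {-45, -52/3, -7/29, 5/2}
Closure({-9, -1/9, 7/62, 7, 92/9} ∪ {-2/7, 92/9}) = {-9, -2/7, -1/9, 7/62, 7, 92/9}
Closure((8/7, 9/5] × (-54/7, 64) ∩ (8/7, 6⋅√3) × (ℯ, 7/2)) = ({8/7, 9/5} × [ℯ, 7/2]) ∪ ([8/7, 9/5] × {7/2, ℯ}) ∪ ((8/7, 9/5] × (ℯ, 7/2))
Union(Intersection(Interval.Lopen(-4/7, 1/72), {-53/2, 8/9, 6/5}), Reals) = Reals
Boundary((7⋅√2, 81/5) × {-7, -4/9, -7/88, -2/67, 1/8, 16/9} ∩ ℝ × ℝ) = [7⋅√2, 81/5] × {-7, -4/9, -7/88, -2/67, 1/8, 16/9}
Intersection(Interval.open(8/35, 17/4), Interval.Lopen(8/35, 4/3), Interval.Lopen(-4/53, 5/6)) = Interval.Lopen(8/35, 5/6)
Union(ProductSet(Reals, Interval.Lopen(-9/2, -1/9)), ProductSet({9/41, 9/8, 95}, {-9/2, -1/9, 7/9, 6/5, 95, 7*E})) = Union(ProductSet({9/41, 9/8, 95}, {-9/2, -1/9, 7/9, 6/5, 95, 7*E}), ProductSet(Reals, Interval.Lopen(-9/2, -1/9)))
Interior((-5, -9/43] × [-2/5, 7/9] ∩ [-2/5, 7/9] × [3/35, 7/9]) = (-2/5, -9/43) × (3/35, 7/9)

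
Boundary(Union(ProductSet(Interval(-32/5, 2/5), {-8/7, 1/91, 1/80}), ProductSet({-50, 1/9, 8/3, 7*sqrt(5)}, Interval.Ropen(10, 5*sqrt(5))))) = Union(ProductSet({-50, 1/9, 8/3, 7*sqrt(5)}, Interval(10, 5*sqrt(5))), ProductSet(Interval(-32/5, 2/5), {-8/7, 1/91, 1/80}))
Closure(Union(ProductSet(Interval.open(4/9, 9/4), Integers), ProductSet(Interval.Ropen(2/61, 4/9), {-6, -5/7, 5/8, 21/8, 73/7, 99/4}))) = Union(ProductSet(Interval(2/61, 4/9), {-6, -5/7, 5/8, 21/8, 73/7, 99/4}), ProductSet(Interval(4/9, 9/4), Integers))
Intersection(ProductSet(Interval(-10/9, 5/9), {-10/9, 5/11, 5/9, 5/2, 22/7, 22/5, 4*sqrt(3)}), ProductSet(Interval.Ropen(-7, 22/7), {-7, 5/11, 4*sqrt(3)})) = ProductSet(Interval(-10/9, 5/9), {5/11, 4*sqrt(3)})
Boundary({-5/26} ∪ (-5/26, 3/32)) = {-5/26, 3/32}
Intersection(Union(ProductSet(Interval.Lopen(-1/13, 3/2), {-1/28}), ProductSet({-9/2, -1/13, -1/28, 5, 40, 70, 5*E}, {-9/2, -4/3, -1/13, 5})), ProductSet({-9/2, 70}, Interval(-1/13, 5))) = ProductSet({-9/2, 70}, {-1/13, 5})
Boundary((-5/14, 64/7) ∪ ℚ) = (-∞, -5/14] ∪ [64/7, ∞)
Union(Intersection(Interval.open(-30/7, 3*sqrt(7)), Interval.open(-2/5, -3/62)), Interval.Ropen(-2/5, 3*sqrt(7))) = Interval.Ropen(-2/5, 3*sqrt(7))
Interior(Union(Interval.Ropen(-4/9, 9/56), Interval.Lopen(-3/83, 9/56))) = Interval.open(-4/9, 9/56)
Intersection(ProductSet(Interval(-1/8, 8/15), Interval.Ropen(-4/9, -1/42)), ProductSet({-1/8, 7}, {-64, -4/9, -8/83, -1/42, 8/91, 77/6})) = ProductSet({-1/8}, {-4/9, -8/83})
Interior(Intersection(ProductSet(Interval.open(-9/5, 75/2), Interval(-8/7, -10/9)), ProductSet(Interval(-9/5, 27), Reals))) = ProductSet(Interval.open(-9/5, 27), Interval.open(-8/7, -10/9))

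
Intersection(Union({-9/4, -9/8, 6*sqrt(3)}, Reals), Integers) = Integers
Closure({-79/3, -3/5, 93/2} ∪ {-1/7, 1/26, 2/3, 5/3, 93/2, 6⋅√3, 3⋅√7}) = {-79/3, -3/5, -1/7, 1/26, 2/3, 5/3, 93/2, 6⋅√3, 3⋅√7}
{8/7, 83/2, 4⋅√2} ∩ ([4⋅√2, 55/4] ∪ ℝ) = {8/7, 83/2, 4⋅√2}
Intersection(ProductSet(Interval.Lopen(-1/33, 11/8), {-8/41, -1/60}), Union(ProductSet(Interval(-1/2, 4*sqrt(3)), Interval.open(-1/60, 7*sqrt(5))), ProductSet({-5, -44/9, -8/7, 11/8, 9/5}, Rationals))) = ProductSet({11/8}, {-8/41, -1/60})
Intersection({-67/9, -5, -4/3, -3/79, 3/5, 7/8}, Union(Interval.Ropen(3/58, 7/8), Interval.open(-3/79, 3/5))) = {3/5}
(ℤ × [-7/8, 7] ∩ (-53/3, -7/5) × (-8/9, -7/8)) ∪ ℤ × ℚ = ℤ × ℚ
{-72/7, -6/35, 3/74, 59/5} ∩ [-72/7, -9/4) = {-72/7}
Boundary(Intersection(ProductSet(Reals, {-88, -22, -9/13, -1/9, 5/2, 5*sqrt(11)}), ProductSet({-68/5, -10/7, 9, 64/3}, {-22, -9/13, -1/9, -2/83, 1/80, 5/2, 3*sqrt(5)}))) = ProductSet({-68/5, -10/7, 9, 64/3}, {-22, -9/13, -1/9, 5/2})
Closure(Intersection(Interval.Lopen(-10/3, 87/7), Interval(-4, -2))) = Interval(-10/3, -2)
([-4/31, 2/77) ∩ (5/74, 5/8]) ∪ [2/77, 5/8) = [2/77, 5/8)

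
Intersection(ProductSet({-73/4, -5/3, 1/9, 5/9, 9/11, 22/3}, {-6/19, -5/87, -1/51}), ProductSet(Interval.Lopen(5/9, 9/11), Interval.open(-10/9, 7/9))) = ProductSet({9/11}, {-6/19, -5/87, -1/51})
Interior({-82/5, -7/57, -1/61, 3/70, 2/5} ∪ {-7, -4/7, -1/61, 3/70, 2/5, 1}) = ∅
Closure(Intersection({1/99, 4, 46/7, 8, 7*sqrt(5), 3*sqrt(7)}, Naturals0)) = {4, 8}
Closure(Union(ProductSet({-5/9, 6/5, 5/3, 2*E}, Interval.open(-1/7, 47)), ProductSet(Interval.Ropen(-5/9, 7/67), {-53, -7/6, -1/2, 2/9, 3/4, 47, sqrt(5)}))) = Union(ProductSet({-5/9, 6/5, 5/3, 2*E}, Interval(-1/7, 47)), ProductSet(Interval(-5/9, 7/67), {-53, -7/6, -1/2, 2/9, 3/4, 47, sqrt(5)}))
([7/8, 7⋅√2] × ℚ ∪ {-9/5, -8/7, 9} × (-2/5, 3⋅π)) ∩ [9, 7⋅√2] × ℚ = [9, 7⋅√2] × ℚ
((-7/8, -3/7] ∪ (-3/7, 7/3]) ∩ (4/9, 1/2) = (4/9, 1/2)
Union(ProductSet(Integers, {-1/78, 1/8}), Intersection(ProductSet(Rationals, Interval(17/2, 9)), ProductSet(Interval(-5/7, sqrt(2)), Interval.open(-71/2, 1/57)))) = ProductSet(Integers, {-1/78, 1/8})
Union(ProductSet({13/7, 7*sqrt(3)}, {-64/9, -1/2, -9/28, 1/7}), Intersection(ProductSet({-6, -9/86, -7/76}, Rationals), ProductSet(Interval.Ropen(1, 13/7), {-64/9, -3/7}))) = ProductSet({13/7, 7*sqrt(3)}, {-64/9, -1/2, -9/28, 1/7})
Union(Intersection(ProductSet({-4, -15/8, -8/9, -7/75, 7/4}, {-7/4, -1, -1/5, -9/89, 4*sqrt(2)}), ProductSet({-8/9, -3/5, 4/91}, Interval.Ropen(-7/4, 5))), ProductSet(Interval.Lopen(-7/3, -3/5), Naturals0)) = Union(ProductSet({-8/9}, {-7/4, -1, -1/5, -9/89}), ProductSet(Interval.Lopen(-7/3, -3/5), Naturals0))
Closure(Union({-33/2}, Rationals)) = Reals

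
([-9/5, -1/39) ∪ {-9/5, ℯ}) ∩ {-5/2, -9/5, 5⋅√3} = {-9/5}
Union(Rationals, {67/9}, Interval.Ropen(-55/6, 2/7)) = Union(Interval(-55/6, 2/7), Rationals)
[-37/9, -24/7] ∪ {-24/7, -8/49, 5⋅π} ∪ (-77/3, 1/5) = (-77/3, 1/5) ∪ {5⋅π}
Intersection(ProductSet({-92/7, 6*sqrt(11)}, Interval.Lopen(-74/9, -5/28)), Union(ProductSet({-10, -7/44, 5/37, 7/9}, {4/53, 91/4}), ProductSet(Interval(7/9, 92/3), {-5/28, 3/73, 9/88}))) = ProductSet({6*sqrt(11)}, {-5/28})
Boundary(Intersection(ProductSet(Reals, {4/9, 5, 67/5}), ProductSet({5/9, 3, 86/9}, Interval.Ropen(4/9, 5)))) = ProductSet({5/9, 3, 86/9}, {4/9})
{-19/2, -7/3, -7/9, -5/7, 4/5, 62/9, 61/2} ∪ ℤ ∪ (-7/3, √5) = ℤ ∪ {-19/2, 62/9, 61/2} ∪ [-7/3, √5)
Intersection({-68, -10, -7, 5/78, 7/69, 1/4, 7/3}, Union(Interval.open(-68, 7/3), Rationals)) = {-68, -10, -7, 5/78, 7/69, 1/4, 7/3}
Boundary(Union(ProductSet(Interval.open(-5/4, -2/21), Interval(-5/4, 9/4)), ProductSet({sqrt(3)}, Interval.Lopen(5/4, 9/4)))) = Union(ProductSet({sqrt(3)}, Interval(5/4, 9/4)), ProductSet({-5/4, -2/21}, Interval(-5/4, 9/4)), ProductSet(Interval(-5/4, -2/21), {-5/4, 9/4}))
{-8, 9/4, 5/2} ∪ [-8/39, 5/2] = {-8} ∪ [-8/39, 5/2]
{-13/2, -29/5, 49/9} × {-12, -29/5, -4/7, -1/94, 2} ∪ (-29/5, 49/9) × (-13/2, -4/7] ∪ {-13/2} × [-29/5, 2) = ({-13/2} × [-29/5, 2)) ∪ ({-13/2, -29/5, 49/9} × {-12, -29/5, -4/7, -1/94, 2}) ∪ ((-29/5, 49/9) × (-13/2, -4/7])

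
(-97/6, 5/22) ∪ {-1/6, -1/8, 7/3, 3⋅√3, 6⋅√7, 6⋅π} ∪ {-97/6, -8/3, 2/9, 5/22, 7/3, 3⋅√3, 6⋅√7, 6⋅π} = [-97/6, 5/22] ∪ {7/3, 3⋅√3, 6⋅√7, 6⋅π}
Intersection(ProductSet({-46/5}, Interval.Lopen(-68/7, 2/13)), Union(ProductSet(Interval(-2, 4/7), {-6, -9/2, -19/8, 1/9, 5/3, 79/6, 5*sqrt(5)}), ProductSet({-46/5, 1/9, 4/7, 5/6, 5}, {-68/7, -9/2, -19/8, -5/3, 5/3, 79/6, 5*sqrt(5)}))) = ProductSet({-46/5}, {-9/2, -19/8, -5/3})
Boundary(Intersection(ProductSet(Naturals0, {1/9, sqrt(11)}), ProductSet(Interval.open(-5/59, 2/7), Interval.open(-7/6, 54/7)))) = ProductSet(Range(0, 1, 1), {1/9, sqrt(11)})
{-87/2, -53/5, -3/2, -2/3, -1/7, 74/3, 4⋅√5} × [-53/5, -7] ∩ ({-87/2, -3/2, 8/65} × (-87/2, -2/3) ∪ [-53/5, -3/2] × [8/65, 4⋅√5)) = {-87/2, -3/2} × [-53/5, -7]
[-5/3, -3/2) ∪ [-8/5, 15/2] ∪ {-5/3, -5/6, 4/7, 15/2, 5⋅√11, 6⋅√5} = [-5/3, 15/2] ∪ {5⋅√11, 6⋅√5}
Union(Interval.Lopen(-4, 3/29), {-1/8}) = Interval.Lopen(-4, 3/29)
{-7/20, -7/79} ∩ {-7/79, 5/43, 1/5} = {-7/79}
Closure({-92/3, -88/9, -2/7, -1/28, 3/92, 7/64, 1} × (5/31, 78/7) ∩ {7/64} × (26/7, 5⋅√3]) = {7/64} × [26/7, 5⋅√3]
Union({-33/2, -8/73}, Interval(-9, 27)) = Union({-33/2}, Interval(-9, 27))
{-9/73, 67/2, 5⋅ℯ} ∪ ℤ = ℤ ∪ {-9/73, 67/2, 5⋅ℯ}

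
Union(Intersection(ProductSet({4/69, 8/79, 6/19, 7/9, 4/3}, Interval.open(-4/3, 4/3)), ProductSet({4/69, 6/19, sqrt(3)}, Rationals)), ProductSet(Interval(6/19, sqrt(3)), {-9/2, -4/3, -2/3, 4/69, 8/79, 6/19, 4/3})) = Union(ProductSet({4/69, 6/19}, Intersection(Interval.open(-4/3, 4/3), Rationals)), ProductSet(Interval(6/19, sqrt(3)), {-9/2, -4/3, -2/3, 4/69, 8/79, 6/19, 4/3}))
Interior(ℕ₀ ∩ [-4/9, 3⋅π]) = ∅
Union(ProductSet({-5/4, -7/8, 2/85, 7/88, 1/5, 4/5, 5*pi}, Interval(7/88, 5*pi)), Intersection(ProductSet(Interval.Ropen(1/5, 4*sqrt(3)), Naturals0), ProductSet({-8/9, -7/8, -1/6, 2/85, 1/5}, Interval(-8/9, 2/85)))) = Union(ProductSet({1/5}, Range(0, 1, 1)), ProductSet({-5/4, -7/8, 2/85, 7/88, 1/5, 4/5, 5*pi}, Interval(7/88, 5*pi)))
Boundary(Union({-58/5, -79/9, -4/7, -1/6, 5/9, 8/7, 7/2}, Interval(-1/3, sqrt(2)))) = {-58/5, -79/9, -4/7, -1/3, 7/2, sqrt(2)}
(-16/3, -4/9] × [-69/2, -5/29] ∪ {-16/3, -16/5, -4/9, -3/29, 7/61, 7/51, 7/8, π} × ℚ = ({-16/3, -16/5, -4/9, -3/29, 7/61, 7/51, 7/8, π} × ℚ) ∪ ((-16/3, -4/9] × [-69/2, -5/29])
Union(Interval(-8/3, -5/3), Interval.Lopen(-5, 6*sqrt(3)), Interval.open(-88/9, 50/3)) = Interval.open(-88/9, 50/3)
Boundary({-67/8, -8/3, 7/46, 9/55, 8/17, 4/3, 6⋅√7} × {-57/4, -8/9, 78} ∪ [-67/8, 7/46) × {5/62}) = ([-67/8, 7/46] × {5/62}) ∪ ({-67/8, -8/3, 7/46, 9/55, 8/17, 4/3, 6⋅√7} × {-57/4, -8/9, 78})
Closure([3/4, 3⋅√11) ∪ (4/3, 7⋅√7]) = [3/4, 7⋅√7]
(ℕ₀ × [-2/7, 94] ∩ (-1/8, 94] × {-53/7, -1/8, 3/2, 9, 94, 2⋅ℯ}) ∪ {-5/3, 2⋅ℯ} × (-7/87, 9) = ({-5/3, 2⋅ℯ} × (-7/87, 9)) ∪ ({0, 1, …, 94} × {-1/8, 3/2, 9, 94, 2⋅ℯ})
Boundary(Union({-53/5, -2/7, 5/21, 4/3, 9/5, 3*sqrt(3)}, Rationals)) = Reals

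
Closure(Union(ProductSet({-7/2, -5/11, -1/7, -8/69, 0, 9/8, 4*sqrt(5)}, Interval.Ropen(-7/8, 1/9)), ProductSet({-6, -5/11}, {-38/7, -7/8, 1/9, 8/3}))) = Union(ProductSet({-6, -5/11}, {-38/7, -7/8, 1/9, 8/3}), ProductSet({-7/2, -5/11, -1/7, -8/69, 0, 9/8, 4*sqrt(5)}, Interval(-7/8, 1/9)))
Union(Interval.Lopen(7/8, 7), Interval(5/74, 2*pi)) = Interval(5/74, 7)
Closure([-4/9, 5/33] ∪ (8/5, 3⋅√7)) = [-4/9, 5/33] ∪ [8/5, 3⋅√7]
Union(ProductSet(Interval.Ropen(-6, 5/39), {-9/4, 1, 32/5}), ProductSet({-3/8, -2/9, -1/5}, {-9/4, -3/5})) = Union(ProductSet({-3/8, -2/9, -1/5}, {-9/4, -3/5}), ProductSet(Interval.Ropen(-6, 5/39), {-9/4, 1, 32/5}))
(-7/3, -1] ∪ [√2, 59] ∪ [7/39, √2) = (-7/3, -1] ∪ [7/39, 59]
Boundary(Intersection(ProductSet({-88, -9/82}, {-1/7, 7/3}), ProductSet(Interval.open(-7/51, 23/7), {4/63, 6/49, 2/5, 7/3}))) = ProductSet({-9/82}, {7/3})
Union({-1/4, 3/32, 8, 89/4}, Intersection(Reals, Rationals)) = Rationals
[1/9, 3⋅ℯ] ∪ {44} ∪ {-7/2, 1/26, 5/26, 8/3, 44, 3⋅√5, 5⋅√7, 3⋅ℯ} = {-7/2, 1/26, 44, 5⋅√7} ∪ [1/9, 3⋅ℯ]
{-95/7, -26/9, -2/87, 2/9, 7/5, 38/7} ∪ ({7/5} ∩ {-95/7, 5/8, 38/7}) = {-95/7, -26/9, -2/87, 2/9, 7/5, 38/7}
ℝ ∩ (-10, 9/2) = (-10, 9/2)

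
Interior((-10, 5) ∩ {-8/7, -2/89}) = ∅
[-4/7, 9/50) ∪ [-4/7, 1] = [-4/7, 1]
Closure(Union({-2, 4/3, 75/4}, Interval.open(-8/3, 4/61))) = Union({4/3, 75/4}, Interval(-8/3, 4/61))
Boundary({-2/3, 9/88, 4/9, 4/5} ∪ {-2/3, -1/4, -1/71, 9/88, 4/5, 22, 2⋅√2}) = {-2/3, -1/4, -1/71, 9/88, 4/9, 4/5, 22, 2⋅√2}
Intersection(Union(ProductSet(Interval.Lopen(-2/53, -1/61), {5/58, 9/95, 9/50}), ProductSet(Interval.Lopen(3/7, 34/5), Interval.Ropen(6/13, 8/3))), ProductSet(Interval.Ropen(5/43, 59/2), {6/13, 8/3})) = ProductSet(Interval.Lopen(3/7, 34/5), {6/13})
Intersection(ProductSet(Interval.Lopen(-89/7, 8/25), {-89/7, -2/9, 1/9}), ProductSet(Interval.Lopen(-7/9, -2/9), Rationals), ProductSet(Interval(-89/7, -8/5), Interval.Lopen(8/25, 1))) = EmptySet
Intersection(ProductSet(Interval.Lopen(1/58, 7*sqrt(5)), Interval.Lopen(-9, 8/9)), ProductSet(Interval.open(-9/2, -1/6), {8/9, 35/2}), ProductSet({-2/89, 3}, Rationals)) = EmptySet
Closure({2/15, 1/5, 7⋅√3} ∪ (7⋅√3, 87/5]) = {2/15, 1/5} ∪ [7⋅√3, 87/5]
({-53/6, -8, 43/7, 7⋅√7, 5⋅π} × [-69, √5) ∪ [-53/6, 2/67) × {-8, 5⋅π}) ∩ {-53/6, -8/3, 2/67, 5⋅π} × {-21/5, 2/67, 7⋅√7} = {-53/6, 5⋅π} × {-21/5, 2/67}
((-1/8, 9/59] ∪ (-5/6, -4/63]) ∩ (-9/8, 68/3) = (-5/6, 9/59]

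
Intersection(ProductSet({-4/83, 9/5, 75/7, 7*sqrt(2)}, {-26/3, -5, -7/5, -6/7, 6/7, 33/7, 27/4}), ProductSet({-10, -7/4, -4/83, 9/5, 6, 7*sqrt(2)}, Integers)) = ProductSet({-4/83, 9/5, 7*sqrt(2)}, {-5})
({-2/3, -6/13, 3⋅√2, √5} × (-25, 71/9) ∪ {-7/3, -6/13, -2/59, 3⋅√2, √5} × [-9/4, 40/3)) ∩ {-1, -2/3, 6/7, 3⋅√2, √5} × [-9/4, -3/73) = {-2/3, 3⋅√2, √5} × [-9/4, -3/73)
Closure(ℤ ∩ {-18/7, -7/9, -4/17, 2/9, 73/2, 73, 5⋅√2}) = {73}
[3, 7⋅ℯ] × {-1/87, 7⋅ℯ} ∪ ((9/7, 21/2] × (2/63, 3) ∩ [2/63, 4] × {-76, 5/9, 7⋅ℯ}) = ((9/7, 4] × {5/9}) ∪ ([3, 7⋅ℯ] × {-1/87, 7⋅ℯ})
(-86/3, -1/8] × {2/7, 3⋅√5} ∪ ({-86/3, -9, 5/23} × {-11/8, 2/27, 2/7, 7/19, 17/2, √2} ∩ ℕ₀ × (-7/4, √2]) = (-86/3, -1/8] × {2/7, 3⋅√5}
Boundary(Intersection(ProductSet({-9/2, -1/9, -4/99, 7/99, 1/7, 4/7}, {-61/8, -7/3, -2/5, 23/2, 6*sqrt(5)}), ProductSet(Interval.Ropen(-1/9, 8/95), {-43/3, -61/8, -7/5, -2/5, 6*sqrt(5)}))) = ProductSet({-1/9, -4/99, 7/99}, {-61/8, -2/5, 6*sqrt(5)})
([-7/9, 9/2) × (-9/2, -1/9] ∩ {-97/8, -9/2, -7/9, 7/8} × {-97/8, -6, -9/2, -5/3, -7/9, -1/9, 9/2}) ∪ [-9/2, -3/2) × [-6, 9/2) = ({-7/9, 7/8} × {-5/3, -7/9, -1/9}) ∪ ([-9/2, -3/2) × [-6, 9/2))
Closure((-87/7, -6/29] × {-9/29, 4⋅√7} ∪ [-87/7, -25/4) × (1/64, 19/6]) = ({-87/7, -25/4} × [1/64, 19/6]) ∪ ([-87/7, -25/4] × {1/64, 19/6}) ∪ ([-87/7, -25/4) × (1/64, 19/6]) ∪ ([-87/7, -6/29] × {-9/29, 4⋅√7})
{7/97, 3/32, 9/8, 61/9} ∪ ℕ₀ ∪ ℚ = ℚ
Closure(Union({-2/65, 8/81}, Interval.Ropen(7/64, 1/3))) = Union({-2/65, 8/81}, Interval(7/64, 1/3))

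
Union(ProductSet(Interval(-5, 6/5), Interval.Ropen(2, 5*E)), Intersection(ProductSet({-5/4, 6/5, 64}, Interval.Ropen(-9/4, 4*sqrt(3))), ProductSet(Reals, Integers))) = Union(ProductSet({-5/4, 6/5, 64}, Range(-2, 7, 1)), ProductSet(Interval(-5, 6/5), Interval.Ropen(2, 5*E)))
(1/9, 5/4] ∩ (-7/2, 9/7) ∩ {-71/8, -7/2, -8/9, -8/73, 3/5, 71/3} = {3/5}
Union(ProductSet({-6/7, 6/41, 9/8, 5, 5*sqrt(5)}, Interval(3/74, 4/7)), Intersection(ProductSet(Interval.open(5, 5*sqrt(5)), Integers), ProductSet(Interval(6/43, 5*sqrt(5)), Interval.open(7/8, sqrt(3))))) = Union(ProductSet({-6/7, 6/41, 9/8, 5, 5*sqrt(5)}, Interval(3/74, 4/7)), ProductSet(Interval.open(5, 5*sqrt(5)), Range(1, 2, 1)))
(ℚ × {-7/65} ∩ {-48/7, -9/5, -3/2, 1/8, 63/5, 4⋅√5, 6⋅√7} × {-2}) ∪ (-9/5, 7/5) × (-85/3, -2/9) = (-9/5, 7/5) × (-85/3, -2/9)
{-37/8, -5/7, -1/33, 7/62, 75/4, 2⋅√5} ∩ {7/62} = {7/62}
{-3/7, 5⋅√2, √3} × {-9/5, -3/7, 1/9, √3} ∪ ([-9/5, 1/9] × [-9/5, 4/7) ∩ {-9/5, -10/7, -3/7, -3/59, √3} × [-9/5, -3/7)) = ({-9/5, -10/7, -3/7, -3/59} × [-9/5, -3/7)) ∪ ({-3/7, 5⋅√2, √3} × {-9/5, -3/7, 1/9, √3})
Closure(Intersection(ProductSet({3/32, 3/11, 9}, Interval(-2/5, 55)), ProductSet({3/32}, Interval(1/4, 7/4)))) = ProductSet({3/32}, Interval(1/4, 7/4))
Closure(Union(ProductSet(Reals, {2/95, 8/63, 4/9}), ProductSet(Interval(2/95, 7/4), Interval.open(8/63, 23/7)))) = Union(ProductSet(Interval(2/95, 7/4), Interval(8/63, 23/7)), ProductSet(Reals, {2/95, 8/63, 4/9}))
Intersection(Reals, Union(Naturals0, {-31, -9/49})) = Union({-31, -9/49}, Naturals0)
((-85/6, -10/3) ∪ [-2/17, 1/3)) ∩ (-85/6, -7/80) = (-85/6, -10/3) ∪ [-2/17, -7/80)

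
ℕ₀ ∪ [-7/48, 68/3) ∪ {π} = [-7/48, 68/3) ∪ ℕ₀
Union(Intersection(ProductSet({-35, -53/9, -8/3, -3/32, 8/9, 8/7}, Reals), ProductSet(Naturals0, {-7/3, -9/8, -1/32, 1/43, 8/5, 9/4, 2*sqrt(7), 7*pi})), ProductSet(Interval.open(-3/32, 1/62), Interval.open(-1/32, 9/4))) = ProductSet(Interval.open(-3/32, 1/62), Interval.open(-1/32, 9/4))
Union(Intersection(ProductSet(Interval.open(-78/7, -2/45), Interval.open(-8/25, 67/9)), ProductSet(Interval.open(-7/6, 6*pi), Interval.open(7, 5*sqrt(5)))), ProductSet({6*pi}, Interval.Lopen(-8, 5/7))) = Union(ProductSet({6*pi}, Interval.Lopen(-8, 5/7)), ProductSet(Interval.open(-7/6, -2/45), Interval.open(7, 67/9)))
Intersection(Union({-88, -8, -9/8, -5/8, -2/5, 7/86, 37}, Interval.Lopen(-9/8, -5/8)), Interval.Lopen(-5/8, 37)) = {-2/5, 7/86, 37}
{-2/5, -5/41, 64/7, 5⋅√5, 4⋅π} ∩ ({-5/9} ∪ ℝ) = {-2/5, -5/41, 64/7, 5⋅√5, 4⋅π}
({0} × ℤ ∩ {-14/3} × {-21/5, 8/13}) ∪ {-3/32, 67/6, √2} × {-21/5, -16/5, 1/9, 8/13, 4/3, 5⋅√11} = {-3/32, 67/6, √2} × {-21/5, -16/5, 1/9, 8/13, 4/3, 5⋅√11}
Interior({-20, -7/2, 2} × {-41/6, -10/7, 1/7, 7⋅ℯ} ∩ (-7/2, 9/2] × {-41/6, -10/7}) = ∅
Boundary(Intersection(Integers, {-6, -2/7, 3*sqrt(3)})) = {-6}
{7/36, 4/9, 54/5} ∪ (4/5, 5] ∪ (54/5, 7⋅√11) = {7/36, 4/9} ∪ (4/5, 5] ∪ [54/5, 7⋅√11)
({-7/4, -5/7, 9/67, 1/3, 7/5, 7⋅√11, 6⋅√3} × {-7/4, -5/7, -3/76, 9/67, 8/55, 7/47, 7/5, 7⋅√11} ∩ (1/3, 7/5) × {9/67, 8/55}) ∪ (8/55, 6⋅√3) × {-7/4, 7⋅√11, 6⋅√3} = (8/55, 6⋅√3) × {-7/4, 7⋅√11, 6⋅√3}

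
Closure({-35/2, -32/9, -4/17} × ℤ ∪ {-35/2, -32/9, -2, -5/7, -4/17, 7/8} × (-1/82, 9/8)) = ({-35/2, -32/9, -4/17} × ℤ) ∪ ({-35/2, -32/9, -2, -5/7, -4/17, 7/8} × [-1/82, 9/8])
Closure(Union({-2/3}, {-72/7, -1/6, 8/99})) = {-72/7, -2/3, -1/6, 8/99}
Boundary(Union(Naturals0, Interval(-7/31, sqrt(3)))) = Union(Complement(Naturals0, Interval.open(-7/31, sqrt(3))), {-7/31, sqrt(3)})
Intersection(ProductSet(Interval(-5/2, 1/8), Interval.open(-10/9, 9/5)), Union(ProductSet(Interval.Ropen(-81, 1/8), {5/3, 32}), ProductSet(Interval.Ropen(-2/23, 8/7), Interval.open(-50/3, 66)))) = Union(ProductSet(Interval.Ropen(-5/2, 1/8), {5/3}), ProductSet(Interval(-2/23, 1/8), Interval.open(-10/9, 9/5)))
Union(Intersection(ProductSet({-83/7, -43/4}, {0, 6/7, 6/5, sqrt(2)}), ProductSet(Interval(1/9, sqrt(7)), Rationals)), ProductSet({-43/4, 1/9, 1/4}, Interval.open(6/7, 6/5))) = ProductSet({-43/4, 1/9, 1/4}, Interval.open(6/7, 6/5))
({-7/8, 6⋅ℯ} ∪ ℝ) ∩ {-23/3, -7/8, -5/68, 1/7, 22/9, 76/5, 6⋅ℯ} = {-23/3, -7/8, -5/68, 1/7, 22/9, 76/5, 6⋅ℯ}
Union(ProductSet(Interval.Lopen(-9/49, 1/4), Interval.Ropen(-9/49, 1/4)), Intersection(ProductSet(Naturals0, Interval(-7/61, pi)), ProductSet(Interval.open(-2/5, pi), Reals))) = Union(ProductSet(Interval.Lopen(-9/49, 1/4), Interval.Ropen(-9/49, 1/4)), ProductSet(Range(0, 4, 1), Interval(-7/61, pi)))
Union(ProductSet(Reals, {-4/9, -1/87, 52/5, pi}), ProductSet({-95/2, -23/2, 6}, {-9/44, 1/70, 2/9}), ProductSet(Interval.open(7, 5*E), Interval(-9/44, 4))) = Union(ProductSet({-95/2, -23/2, 6}, {-9/44, 1/70, 2/9}), ProductSet(Interval.open(7, 5*E), Interval(-9/44, 4)), ProductSet(Reals, {-4/9, -1/87, 52/5, pi}))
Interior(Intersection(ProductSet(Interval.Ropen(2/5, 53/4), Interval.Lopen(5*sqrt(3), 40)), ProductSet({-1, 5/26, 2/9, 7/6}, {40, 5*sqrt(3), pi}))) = EmptySet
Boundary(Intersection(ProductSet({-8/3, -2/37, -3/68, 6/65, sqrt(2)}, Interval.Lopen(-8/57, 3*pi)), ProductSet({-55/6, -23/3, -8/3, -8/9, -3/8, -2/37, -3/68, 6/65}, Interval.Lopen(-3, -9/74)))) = ProductSet({-8/3, -2/37, -3/68, 6/65}, Interval(-8/57, -9/74))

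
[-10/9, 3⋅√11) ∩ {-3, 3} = {3}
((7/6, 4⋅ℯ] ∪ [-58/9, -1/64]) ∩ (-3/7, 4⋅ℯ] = (-3/7, -1/64] ∪ (7/6, 4⋅ℯ]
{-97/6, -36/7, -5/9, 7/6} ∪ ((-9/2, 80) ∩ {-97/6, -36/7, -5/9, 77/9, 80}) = {-97/6, -36/7, -5/9, 7/6, 77/9}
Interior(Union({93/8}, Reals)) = Reals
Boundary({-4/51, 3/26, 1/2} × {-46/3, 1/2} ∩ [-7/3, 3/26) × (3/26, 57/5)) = {-4/51} × {1/2}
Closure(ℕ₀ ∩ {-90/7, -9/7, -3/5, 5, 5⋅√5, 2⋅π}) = {5}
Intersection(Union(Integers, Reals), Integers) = Integers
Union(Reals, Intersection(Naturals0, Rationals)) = Reals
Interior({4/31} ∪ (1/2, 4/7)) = (1/2, 4/7)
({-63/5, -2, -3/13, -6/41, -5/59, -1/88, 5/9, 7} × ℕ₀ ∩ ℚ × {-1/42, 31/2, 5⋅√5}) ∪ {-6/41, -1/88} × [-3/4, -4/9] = {-6/41, -1/88} × [-3/4, -4/9]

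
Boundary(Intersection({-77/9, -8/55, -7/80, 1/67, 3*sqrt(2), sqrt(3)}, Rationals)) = {-77/9, -8/55, -7/80, 1/67}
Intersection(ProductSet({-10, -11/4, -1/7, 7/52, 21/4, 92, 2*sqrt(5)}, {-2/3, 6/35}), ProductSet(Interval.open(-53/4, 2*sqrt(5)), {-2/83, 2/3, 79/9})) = EmptySet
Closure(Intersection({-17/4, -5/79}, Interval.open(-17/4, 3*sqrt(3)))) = {-5/79}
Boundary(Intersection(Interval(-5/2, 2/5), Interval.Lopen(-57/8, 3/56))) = {-5/2, 3/56}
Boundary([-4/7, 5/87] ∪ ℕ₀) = {-4/7, 5/87} ∪ (ℕ₀ \ (-4/7, 5/87))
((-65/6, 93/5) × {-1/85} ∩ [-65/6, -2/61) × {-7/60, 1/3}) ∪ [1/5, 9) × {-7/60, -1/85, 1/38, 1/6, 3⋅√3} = [1/5, 9) × {-7/60, -1/85, 1/38, 1/6, 3⋅√3}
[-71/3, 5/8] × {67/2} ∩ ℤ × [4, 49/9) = ∅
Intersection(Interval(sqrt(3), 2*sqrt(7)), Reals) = Interval(sqrt(3), 2*sqrt(7))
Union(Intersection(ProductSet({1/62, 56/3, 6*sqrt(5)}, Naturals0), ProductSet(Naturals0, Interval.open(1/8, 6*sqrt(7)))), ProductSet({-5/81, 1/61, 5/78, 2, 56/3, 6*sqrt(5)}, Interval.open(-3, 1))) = ProductSet({-5/81, 1/61, 5/78, 2, 56/3, 6*sqrt(5)}, Interval.open(-3, 1))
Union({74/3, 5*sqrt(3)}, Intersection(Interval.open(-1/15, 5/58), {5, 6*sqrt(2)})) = {74/3, 5*sqrt(3)}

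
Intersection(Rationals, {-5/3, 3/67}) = {-5/3, 3/67}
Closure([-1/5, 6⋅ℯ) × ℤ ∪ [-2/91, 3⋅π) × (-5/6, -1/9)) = ([-1/5, 6⋅ℯ] × ℤ) ∪ ({-2/91, 3⋅π} × [-5/6, -1/9]) ∪ ([-2/91, 3⋅π] × {-5/6, -1/9}) ∪ ([-2/91, 3⋅π) × (-5/6, -1/9))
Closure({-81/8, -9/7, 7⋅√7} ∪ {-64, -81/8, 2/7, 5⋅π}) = {-64, -81/8, -9/7, 2/7, 7⋅√7, 5⋅π}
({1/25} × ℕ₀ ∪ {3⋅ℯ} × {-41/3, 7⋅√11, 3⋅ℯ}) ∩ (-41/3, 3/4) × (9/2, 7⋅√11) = {1/25} × {5, 6, …, 23}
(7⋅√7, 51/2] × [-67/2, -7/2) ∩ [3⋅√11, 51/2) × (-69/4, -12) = (7⋅√7, 51/2) × (-69/4, -12)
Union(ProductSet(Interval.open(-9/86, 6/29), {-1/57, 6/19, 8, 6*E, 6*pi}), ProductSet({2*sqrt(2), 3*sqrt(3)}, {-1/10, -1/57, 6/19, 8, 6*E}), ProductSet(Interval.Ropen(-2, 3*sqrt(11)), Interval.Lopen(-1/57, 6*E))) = Union(ProductSet({2*sqrt(2), 3*sqrt(3)}, {-1/10, -1/57, 6/19, 8, 6*E}), ProductSet(Interval.Ropen(-2, 3*sqrt(11)), Interval.Lopen(-1/57, 6*E)), ProductSet(Interval.open(-9/86, 6/29), {-1/57, 6/19, 8, 6*E, 6*pi}))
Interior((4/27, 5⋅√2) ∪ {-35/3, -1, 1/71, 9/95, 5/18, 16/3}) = (4/27, 5⋅√2)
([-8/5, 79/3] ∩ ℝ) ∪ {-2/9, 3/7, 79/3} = [-8/5, 79/3]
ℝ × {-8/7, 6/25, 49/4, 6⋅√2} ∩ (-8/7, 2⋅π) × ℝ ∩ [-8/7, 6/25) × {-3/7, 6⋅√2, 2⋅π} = (-8/7, 6/25) × {6⋅√2}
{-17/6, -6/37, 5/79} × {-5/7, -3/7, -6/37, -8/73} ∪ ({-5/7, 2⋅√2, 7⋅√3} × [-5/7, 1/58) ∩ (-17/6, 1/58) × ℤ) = ({-5/7} × {0}) ∪ ({-17/6, -6/37, 5/79} × {-5/7, -3/7, -6/37, -8/73})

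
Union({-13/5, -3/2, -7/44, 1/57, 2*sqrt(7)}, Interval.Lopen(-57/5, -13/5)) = Union({-3/2, -7/44, 1/57, 2*sqrt(7)}, Interval.Lopen(-57/5, -13/5))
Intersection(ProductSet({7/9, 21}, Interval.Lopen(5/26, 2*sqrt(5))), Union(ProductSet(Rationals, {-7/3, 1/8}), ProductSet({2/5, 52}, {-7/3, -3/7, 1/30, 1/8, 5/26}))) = EmptySet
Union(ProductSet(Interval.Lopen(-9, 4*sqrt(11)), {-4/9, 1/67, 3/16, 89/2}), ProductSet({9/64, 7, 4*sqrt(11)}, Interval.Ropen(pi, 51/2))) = Union(ProductSet({9/64, 7, 4*sqrt(11)}, Interval.Ropen(pi, 51/2)), ProductSet(Interval.Lopen(-9, 4*sqrt(11)), {-4/9, 1/67, 3/16, 89/2}))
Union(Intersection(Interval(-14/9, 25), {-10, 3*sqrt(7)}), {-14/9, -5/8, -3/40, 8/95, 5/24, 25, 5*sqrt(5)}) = {-14/9, -5/8, -3/40, 8/95, 5/24, 25, 5*sqrt(5), 3*sqrt(7)}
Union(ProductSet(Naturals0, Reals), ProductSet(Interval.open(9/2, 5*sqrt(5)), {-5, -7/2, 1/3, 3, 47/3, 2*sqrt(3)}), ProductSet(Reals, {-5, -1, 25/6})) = Union(ProductSet(Interval.open(9/2, 5*sqrt(5)), {-5, -7/2, 1/3, 3, 47/3, 2*sqrt(3)}), ProductSet(Naturals0, Reals), ProductSet(Reals, {-5, -1, 25/6}))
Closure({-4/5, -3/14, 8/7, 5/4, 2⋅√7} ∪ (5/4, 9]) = {-4/5, -3/14, 8/7} ∪ [5/4, 9]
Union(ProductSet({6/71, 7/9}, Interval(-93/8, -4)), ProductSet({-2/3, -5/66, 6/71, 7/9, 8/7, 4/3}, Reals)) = ProductSet({-2/3, -5/66, 6/71, 7/9, 8/7, 4/3}, Reals)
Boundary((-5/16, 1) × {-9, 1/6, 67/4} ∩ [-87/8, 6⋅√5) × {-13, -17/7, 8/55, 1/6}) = [-5/16, 1] × {1/6}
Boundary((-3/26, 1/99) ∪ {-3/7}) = {-3/7, -3/26, 1/99}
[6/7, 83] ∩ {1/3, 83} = {83}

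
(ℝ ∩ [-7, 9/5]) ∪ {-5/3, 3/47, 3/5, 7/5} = [-7, 9/5]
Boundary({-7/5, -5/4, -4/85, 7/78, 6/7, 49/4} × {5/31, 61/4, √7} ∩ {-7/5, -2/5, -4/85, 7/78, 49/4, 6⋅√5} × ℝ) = {-7/5, -4/85, 7/78, 49/4} × {5/31, 61/4, √7}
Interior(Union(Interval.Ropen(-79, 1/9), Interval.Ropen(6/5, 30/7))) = Union(Interval.open(-79, 1/9), Interval.open(6/5, 30/7))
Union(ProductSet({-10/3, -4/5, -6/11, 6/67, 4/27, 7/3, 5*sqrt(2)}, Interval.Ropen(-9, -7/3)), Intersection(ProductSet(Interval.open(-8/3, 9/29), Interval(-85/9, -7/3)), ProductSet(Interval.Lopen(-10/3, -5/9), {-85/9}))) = Union(ProductSet({-10/3, -4/5, -6/11, 6/67, 4/27, 7/3, 5*sqrt(2)}, Interval.Ropen(-9, -7/3)), ProductSet(Interval.Lopen(-8/3, -5/9), {-85/9}))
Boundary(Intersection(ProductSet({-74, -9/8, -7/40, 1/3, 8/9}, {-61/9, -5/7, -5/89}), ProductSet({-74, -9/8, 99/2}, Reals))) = ProductSet({-74, -9/8}, {-61/9, -5/7, -5/89})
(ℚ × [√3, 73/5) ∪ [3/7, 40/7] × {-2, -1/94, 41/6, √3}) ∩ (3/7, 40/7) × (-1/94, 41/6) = ((3/7, 40/7) × {√3}) ∪ ((ℚ ∩ (3/7, 40/7)) × [√3, 41/6))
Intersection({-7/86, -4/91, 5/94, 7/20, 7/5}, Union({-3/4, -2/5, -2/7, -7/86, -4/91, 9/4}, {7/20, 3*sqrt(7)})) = {-7/86, -4/91, 7/20}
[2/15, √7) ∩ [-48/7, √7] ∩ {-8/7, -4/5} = ∅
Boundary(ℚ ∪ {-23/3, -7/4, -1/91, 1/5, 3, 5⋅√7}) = ℝ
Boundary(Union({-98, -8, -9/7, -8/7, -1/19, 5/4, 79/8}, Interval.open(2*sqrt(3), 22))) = {-98, -8, -9/7, -8/7, -1/19, 5/4, 22, 2*sqrt(3)}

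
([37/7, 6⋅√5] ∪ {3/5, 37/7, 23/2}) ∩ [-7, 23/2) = {3/5} ∪ [37/7, 23/2)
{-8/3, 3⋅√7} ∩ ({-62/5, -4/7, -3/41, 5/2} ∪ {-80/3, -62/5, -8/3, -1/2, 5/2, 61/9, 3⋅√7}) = {-8/3, 3⋅√7}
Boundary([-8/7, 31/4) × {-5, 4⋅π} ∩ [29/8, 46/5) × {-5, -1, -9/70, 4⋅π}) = [29/8, 31/4] × {-5, 4⋅π}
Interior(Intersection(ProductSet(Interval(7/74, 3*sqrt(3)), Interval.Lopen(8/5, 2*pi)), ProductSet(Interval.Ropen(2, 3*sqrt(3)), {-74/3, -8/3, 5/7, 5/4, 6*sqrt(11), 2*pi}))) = EmptySet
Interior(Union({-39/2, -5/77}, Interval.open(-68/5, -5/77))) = Interval.open(-68/5, -5/77)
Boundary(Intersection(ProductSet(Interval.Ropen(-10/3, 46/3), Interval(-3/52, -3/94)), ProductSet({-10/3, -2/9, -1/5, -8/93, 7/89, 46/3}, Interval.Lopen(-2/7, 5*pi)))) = ProductSet({-10/3, -2/9, -1/5, -8/93, 7/89}, Interval(-3/52, -3/94))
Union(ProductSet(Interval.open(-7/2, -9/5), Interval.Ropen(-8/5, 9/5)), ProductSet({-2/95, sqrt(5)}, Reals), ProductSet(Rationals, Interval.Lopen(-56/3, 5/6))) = Union(ProductSet({-2/95, sqrt(5)}, Reals), ProductSet(Interval.open(-7/2, -9/5), Interval.Ropen(-8/5, 9/5)), ProductSet(Rationals, Interval.Lopen(-56/3, 5/6)))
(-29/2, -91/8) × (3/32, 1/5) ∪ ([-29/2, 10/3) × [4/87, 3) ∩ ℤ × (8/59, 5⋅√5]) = ({-14, -13, …, 3} × (8/59, 3)) ∪ ((-29/2, -91/8) × (3/32, 1/5))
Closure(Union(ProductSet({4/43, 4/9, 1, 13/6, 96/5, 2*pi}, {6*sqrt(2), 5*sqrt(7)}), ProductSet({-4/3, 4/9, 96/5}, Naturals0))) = Union(ProductSet({-4/3, 4/9, 96/5}, Naturals0), ProductSet({4/43, 4/9, 1, 13/6, 96/5, 2*pi}, {6*sqrt(2), 5*sqrt(7)}))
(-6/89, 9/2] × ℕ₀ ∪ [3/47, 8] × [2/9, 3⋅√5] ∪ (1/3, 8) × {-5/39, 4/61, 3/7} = ((-6/89, 9/2] × ℕ₀) ∪ ((1/3, 8) × {-5/39, 4/61, 3/7}) ∪ ([3/47, 8] × [2/9, 3⋅√5])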